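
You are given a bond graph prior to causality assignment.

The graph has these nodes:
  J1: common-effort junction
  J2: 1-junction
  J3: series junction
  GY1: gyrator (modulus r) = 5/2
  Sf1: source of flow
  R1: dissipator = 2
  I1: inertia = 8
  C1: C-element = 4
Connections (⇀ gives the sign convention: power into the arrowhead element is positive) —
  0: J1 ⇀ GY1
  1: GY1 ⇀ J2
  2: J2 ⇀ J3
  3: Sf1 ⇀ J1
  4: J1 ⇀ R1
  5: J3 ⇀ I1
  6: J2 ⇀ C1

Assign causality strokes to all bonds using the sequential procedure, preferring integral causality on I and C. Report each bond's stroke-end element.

#0 stroke→J1
#1 stroke→J2
#2 stroke→J3
#3 stroke→Sf1
#4 stroke→R1
#5 stroke→I1
#6 stroke→J2

β3 stroke→Sf1  (Sf1: flow source, stroke at near end)
β5 stroke→I1  (I1: I, integral causality)
β2 stroke→J3  (common-f at J3 fixed by 5)
β1 stroke→J2  (J2: bond 2 brought flow, rest push out)
β6 stroke→J2  (J2 flow already set via bond 2)
β0 stroke→J1  (GY GY1: same side as bond 1)
β4 stroke→R1  (J1: bond 0 brought effort, rest push out)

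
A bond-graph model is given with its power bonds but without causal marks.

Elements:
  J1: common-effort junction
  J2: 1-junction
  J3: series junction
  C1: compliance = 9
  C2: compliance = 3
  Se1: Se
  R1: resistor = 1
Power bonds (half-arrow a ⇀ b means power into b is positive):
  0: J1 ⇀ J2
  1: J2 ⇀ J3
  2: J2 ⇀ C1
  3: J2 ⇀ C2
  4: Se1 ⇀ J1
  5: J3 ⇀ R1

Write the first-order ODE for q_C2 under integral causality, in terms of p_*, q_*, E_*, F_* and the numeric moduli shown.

#4 →J1  (Se1 (Se) sets effort on bond)
#0 →J2  (J1 effort already set via bond 4)
#2 →J2  (C1 outputs effort q/C1)
#3 →J2  (C2 outputs effort q/C2)
#1 →J3  (J2: last free bond brings flow in)
#5 →R1  (only one flow-in slot at J3)

dq_C2/dt = E_Se1 - q_C1/9 - q_C2/3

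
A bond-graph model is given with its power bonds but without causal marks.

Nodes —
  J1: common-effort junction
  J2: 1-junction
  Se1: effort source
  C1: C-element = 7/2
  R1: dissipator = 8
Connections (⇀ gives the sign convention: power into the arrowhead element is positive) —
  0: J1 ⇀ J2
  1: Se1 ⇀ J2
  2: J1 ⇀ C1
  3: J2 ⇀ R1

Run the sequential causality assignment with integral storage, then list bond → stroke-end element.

b1 stroke at J2  (source Se1 imposes e)
b2 stroke at J1  (prefer integral on C1)
b0 stroke at J2  (common-e at J1 fixed by 2)
b3 stroke at R1  (closing 1-jn rule on J2)

β0 stroke→J2
β1 stroke→J2
β2 stroke→J1
β3 stroke→R1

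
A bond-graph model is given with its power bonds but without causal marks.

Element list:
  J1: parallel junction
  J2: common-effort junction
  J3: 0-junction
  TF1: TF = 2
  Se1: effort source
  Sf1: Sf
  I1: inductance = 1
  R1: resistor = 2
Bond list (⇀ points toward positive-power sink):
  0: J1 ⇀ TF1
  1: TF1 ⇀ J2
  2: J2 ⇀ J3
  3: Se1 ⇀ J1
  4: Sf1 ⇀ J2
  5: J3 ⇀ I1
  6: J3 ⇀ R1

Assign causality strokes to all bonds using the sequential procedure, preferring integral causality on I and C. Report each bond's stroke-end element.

bond 3 →J1  (Se1 (Se) sets effort on bond)
bond 4 →Sf1  (Sf1 fixes flow; stroke at Sf1)
bond 0 →TF1  (0-jn J1 has e-setter on 3)
bond 1 →J2  (TF1 one-in-one-out from 0)
bond 2 →J3  (0-jn J2 has e-setter on 1)
bond 5 →I1  (J3 effort already set via bond 2)
bond 6 →R1  (common-e at J3 fixed by 2)

b0 stroke→TF1
b1 stroke→J2
b2 stroke→J3
b3 stroke→J1
b4 stroke→Sf1
b5 stroke→I1
b6 stroke→R1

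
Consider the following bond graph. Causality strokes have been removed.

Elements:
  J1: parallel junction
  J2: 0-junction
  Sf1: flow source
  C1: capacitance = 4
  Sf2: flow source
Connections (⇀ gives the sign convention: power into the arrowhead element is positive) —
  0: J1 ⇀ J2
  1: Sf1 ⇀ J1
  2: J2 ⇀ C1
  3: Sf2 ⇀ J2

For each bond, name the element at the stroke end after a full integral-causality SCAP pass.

bond 0 stroke at J1
bond 1 stroke at Sf1
bond 2 stroke at J2
bond 3 stroke at Sf2

β1 stroke→Sf1  (source Sf1 imposes f)
β3 stroke→Sf2  (Sf2: flow source, stroke at near end)
β0 stroke→J1  (only one effort-in slot at J1)
β2 stroke→J2  (only one effort-in slot at J2)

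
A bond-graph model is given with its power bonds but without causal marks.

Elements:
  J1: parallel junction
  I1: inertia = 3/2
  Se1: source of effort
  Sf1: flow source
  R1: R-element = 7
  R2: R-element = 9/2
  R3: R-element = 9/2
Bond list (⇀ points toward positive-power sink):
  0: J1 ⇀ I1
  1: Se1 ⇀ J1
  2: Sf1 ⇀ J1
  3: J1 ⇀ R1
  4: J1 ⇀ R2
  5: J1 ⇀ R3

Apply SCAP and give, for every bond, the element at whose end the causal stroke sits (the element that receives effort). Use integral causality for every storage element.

β1 |J1  (Se1: effort source, stroke at far end)
β2 |Sf1  (source Sf1 imposes f)
β0 |I1  (0-jn J1 has e-setter on 1)
β3 |R1  (common-e at J1 fixed by 1)
β4 |R2  (J1: bond 1 brought effort, rest push out)
β5 |R3  (0-jn J1 has e-setter on 1)

bond 0 stroke→I1
bond 1 stroke→J1
bond 2 stroke→Sf1
bond 3 stroke→R1
bond 4 stroke→R2
bond 5 stroke→R3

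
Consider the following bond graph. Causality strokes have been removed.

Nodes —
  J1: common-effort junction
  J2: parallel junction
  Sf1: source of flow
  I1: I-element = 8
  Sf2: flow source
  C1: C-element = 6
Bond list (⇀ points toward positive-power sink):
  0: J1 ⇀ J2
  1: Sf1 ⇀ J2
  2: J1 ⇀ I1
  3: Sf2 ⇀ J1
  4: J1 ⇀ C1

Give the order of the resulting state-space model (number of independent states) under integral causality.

2  (C1, I1 all integral)

b1 stroke at Sf1  (source Sf1 imposes f)
b3 stroke at Sf2  (Sf2 (Sf) sets flow on bond)
b0 stroke at J2  (J2 needs exactly one e-in)
b2 stroke at I1  (I1 integral (f out))
b4 stroke at J1  (only one effort-in slot at J1)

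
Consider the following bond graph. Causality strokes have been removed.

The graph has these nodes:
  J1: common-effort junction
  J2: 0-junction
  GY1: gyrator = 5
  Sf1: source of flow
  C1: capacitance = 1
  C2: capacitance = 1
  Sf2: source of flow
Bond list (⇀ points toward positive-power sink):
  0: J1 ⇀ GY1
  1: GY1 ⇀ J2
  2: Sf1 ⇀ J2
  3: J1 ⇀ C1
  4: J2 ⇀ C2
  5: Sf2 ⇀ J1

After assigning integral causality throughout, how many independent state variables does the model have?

2  (C1, C2 all integral)

bond 2 |Sf1  (Sf1 fixes flow; stroke at Sf1)
bond 5 |Sf2  (Sf2: flow source, stroke at near end)
bond 3 |J1  (prefer integral on C1)
bond 0 |GY1  (0-jn J1 has e-setter on 3)
bond 1 |GY1  (GY GY1: same side as bond 0)
bond 4 |J2  (only one effort-in slot at J2)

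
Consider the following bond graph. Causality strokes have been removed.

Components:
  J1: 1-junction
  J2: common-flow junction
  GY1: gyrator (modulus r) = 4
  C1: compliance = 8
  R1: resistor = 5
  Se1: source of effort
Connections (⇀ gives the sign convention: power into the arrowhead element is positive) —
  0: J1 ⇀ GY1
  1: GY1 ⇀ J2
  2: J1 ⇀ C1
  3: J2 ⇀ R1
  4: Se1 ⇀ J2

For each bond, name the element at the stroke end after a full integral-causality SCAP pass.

β0 →GY1
β1 →GY1
β2 →J1
β3 →J2
β4 →J2

β4 stroke→J2  (Se1 fixes effort; stroke away)
β2 stroke→J1  (C1: C, integral causality)
β0 stroke→GY1  (only one flow-in slot at J1)
β1 stroke→GY1  (GY1: gyrator matches bond 0)
β3 stroke→J2  (common-f at J2 fixed by 1)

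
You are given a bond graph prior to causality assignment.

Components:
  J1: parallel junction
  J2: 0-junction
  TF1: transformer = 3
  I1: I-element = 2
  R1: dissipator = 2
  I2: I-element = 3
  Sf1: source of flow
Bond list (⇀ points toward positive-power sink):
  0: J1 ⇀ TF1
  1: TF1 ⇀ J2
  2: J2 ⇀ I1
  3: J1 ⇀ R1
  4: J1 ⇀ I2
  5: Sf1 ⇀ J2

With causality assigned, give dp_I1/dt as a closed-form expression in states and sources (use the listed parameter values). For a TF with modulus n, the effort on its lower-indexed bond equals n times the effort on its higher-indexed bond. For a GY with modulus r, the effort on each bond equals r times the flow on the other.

dp_I1/dt = 2*F_Sf1/9 - p_I1/9 - 2*p_I2/9

bond 5 →Sf1  (source Sf1 imposes f)
bond 2 →I1  (prefer integral on I1)
bond 1 →J2  (J2: last free bond brings effort in)
bond 0 →TF1  (TF1: transformer flips bond 1)
bond 4 →I2  (I2: I, integral causality)
bond 3 →J1  (closing 0-jn rule on J1)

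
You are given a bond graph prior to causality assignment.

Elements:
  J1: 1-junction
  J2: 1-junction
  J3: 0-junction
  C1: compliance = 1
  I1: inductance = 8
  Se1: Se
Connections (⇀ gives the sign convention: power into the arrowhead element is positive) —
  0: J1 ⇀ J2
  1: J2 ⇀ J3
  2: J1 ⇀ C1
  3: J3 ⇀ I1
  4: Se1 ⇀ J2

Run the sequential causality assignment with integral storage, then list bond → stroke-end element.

bond 4 |J2  (source Se1 imposes e)
bond 2 |J1  (prefer integral on C1)
bond 0 |J2  (only one flow-in slot at J1)
bond 1 |J3  (closing 1-jn rule on J2)
bond 3 |I1  (common-e at J3 fixed by 1)

b0 →J2
b1 →J3
b2 →J1
b3 →I1
b4 →J2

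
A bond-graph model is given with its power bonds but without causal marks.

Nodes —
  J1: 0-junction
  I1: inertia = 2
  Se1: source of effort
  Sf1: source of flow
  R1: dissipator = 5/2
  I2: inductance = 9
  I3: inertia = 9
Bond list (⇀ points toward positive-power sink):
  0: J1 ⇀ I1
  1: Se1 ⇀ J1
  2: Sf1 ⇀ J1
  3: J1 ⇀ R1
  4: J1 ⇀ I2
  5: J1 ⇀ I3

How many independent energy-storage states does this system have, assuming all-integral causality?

3  (I1, I2, I3 all integral)

b1 →J1  (Se1 (Se) sets effort on bond)
b2 →Sf1  (Sf1 (Sf) sets flow on bond)
b0 →I1  (common-e at J1 fixed by 1)
b3 →R1  (0-jn J1 has e-setter on 1)
b4 →I2  (common-e at J1 fixed by 1)
b5 →I3  (common-e at J1 fixed by 1)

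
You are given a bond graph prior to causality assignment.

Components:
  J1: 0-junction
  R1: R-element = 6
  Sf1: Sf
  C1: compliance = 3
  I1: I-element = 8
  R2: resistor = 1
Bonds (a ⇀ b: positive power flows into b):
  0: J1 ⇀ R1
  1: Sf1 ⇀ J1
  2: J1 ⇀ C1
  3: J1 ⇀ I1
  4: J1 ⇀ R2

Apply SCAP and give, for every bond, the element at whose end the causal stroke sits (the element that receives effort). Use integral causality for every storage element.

bond 1 |Sf1  (Sf1: flow source, stroke at near end)
bond 2 |J1  (prefer integral on C1)
bond 0 |R1  (common-e at J1 fixed by 2)
bond 3 |I1  (J1: bond 2 brought effort, rest push out)
bond 4 |R2  (common-e at J1 fixed by 2)

bond 0 stroke at R1
bond 1 stroke at Sf1
bond 2 stroke at J1
bond 3 stroke at I1
bond 4 stroke at R2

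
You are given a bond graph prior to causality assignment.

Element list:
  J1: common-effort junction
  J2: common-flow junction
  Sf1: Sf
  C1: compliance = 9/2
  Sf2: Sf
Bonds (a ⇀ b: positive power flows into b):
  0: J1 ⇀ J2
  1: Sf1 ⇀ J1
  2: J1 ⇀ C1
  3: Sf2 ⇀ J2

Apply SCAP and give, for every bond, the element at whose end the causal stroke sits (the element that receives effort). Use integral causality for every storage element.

bond 0 →J2
bond 1 →Sf1
bond 2 →J1
bond 3 →Sf2

b1 |Sf1  (Sf1 (Sf) sets flow on bond)
b3 |Sf2  (Sf2 (Sf) sets flow on bond)
b0 |J2  (common-f at J2 fixed by 3)
b2 |J1  (closing 0-jn rule on J1)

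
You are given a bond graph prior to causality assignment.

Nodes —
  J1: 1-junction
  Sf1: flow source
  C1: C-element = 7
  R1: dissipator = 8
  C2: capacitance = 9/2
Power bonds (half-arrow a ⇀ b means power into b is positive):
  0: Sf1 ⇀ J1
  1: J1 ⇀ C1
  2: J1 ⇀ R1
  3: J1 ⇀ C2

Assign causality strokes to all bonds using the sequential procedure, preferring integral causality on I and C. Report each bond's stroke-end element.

#0 stroke at Sf1
#1 stroke at J1
#2 stroke at J1
#3 stroke at J1

β0 →Sf1  (Sf1: flow source, stroke at near end)
β1 →J1  (common-f at J1 fixed by 0)
β2 →J1  (J1 flow already set via bond 0)
β3 →J1  (J1: bond 0 brought flow, rest push out)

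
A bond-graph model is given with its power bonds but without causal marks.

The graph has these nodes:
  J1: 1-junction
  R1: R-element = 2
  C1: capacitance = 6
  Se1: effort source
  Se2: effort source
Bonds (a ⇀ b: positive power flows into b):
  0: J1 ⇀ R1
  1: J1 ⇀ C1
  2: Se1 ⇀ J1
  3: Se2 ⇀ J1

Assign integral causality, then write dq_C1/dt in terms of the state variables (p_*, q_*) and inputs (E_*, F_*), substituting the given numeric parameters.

dq_C1/dt = E_Se1/2 + E_Se2/2 - q_C1/12

#2 |J1  (Se1 (Se) sets effort on bond)
#3 |J1  (source Se2 imposes e)
#1 |J1  (prefer integral on C1)
#0 |R1  (closing 1-jn rule on J1)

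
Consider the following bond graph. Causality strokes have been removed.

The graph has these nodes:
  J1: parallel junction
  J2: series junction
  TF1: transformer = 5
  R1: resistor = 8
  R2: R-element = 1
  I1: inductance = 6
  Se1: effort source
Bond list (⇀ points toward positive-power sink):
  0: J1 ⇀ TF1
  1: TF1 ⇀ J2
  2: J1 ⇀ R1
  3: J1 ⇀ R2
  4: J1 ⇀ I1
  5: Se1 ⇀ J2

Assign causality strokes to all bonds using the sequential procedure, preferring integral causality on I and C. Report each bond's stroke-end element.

b5 stroke at J2  (Se1 (Se) sets effort on bond)
b1 stroke at TF1  (only one flow-in slot at J2)
b0 stroke at J1  (TF1: transformer flips bond 1)
b2 stroke at R1  (0-jn J1 has e-setter on 0)
b3 stroke at R2  (J1: bond 0 brought effort, rest push out)
b4 stroke at I1  (0-jn J1 has e-setter on 0)

bond 0 stroke→J1
bond 1 stroke→TF1
bond 2 stroke→R1
bond 3 stroke→R2
bond 4 stroke→I1
bond 5 stroke→J2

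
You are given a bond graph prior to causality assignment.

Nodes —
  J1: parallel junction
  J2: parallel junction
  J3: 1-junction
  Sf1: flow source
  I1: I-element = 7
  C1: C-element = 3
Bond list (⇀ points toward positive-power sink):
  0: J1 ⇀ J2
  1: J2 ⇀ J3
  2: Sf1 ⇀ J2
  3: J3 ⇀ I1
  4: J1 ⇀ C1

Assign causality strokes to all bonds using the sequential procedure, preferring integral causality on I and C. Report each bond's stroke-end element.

b2 stroke→Sf1  (source Sf1 imposes f)
b3 stroke→I1  (I1: I, integral causality)
b1 stroke→J3  (common-f at J3 fixed by 3)
b0 stroke→J2  (J2 needs exactly one e-in)
b4 stroke→J1  (closing 0-jn rule on J1)

#0 →J2
#1 →J3
#2 →Sf1
#3 →I1
#4 →J1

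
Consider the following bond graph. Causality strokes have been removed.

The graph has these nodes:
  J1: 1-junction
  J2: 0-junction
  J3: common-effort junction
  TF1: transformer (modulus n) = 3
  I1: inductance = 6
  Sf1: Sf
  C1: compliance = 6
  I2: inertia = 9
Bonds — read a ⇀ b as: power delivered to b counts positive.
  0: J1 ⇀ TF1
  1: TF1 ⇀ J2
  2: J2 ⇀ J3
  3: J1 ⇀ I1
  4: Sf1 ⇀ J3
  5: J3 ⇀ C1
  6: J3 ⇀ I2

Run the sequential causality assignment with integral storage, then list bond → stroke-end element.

b4 stroke at Sf1  (Sf1 (Sf) sets flow on bond)
b3 stroke at I1  (I1 outputs flow p/I1)
b0 stroke at J1  (J1 flow already set via bond 3)
b1 stroke at TF1  (through TF1, causality passes straight; one stroke at TF1)
b2 stroke at J2  (J2: last free bond brings effort in)
b5 stroke at J3  (C1 integral (e out))
b6 stroke at I2  (common-e at J3 fixed by 5)

b0 stroke at J1
b1 stroke at TF1
b2 stroke at J2
b3 stroke at I1
b4 stroke at Sf1
b5 stroke at J3
b6 stroke at I2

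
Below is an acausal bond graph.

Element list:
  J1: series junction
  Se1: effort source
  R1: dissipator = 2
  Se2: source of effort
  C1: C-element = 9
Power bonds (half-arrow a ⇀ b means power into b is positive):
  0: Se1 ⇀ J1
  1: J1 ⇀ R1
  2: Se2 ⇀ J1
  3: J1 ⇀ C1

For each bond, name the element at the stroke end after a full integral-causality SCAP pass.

β0 →J1
β1 →R1
β2 →J1
β3 →J1

b0 stroke at J1  (source Se1 imposes e)
b2 stroke at J1  (Se2: effort source, stroke at far end)
b3 stroke at J1  (prefer integral on C1)
b1 stroke at R1  (J1: last free bond brings flow in)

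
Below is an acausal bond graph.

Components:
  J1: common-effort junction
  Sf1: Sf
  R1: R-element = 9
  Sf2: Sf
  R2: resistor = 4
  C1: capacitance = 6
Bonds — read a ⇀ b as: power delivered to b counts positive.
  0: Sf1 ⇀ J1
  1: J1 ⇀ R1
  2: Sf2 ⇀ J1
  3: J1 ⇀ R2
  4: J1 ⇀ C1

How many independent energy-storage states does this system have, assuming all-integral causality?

bond 0 stroke at Sf1  (Sf1: flow source, stroke at near end)
bond 2 stroke at Sf2  (Sf2: flow source, stroke at near end)
bond 4 stroke at J1  (C1 outputs effort q/C1)
bond 1 stroke at R1  (J1 effort already set via bond 4)
bond 3 stroke at R2  (common-e at J1 fixed by 4)

1  (C1 all integral)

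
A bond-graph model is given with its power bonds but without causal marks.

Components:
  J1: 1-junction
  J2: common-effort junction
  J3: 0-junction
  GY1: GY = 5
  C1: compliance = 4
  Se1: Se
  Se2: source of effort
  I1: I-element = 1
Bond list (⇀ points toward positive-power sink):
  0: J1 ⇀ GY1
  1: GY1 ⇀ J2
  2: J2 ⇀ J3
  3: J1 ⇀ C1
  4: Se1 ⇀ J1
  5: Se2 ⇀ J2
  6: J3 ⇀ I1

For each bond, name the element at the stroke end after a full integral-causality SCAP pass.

β0 stroke at GY1
β1 stroke at GY1
β2 stroke at J3
β3 stroke at J1
β4 stroke at J1
β5 stroke at J2
β6 stroke at I1

b4 |J1  (Se1: effort source, stroke at far end)
b5 |J2  (Se2: effort source, stroke at far end)
b1 |GY1  (0-jn J2 has e-setter on 5)
b2 |J3  (J2: bond 5 brought effort, rest push out)
b6 |I1  (common-e at J3 fixed by 2)
b0 |GY1  (GY1 both-in/both-out from 1)
b3 |J1  (1-jn J1 has f-setter on 0)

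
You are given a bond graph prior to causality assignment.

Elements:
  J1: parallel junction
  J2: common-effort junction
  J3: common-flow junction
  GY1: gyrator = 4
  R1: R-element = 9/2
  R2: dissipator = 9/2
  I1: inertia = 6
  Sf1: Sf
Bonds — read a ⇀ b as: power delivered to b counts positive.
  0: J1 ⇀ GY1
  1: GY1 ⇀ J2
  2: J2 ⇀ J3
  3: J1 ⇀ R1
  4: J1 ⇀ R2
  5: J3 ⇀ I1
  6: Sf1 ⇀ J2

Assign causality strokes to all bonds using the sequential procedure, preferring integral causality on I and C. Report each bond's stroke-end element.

b0 |J1
b1 |J2
b2 |J3
b3 |R1
b4 |R2
b5 |I1
b6 |Sf1

β6 |Sf1  (Sf1 (Sf) sets flow on bond)
β5 |I1  (I1 outputs flow p/I1)
β2 |J3  (J3: bond 5 brought flow, rest push out)
β1 |J2  (J2: last free bond brings effort in)
β0 |J1  (GY1 both-in/both-out from 1)
β3 |R1  (0-jn J1 has e-setter on 0)
β4 |R2  (0-jn J1 has e-setter on 0)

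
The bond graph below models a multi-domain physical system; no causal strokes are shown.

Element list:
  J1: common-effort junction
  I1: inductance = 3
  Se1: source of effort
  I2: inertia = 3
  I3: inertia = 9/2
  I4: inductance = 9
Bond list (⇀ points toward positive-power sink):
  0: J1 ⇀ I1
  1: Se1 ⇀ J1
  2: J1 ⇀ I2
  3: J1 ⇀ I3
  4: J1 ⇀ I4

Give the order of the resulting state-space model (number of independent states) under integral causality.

b1 stroke→J1  (source Se1 imposes e)
b0 stroke→I1  (J1 effort already set via bond 1)
b2 stroke→I2  (common-e at J1 fixed by 1)
b3 stroke→I3  (J1 effort already set via bond 1)
b4 stroke→I4  (common-e at J1 fixed by 1)

4  (I1, I2, I3, I4 all integral)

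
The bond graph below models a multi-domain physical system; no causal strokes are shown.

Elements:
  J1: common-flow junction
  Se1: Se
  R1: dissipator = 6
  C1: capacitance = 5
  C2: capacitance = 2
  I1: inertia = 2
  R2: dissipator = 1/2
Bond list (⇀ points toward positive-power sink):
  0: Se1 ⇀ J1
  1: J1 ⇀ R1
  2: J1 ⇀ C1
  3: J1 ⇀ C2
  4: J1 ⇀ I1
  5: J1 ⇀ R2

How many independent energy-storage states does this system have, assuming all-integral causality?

b0 stroke at J1  (source Se1 imposes e)
b2 stroke at J1  (prefer integral on C1)
b3 stroke at J1  (C2 outputs effort q/C2)
b4 stroke at I1  (I1 integral (f out))
b1 stroke at J1  (common-f at J1 fixed by 4)
b5 stroke at J1  (J1: bond 4 brought flow, rest push out)

3  (C1, C2, I1 all integral)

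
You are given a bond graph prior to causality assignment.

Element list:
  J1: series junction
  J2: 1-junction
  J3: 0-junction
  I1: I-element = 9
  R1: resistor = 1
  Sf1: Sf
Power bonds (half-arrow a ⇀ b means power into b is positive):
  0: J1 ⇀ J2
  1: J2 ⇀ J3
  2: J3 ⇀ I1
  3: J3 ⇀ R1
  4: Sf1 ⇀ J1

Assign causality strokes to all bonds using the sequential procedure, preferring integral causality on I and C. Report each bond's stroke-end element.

b4 stroke→Sf1  (Sf1 fixes flow; stroke at Sf1)
b0 stroke→J1  (common-f at J1 fixed by 4)
b1 stroke→J2  (common-f at J2 fixed by 0)
b2 stroke→I1  (I1 integral (f out))
b3 stroke→J3  (only one effort-in slot at J3)

bond 0 →J1
bond 1 →J2
bond 2 →I1
bond 3 →J3
bond 4 →Sf1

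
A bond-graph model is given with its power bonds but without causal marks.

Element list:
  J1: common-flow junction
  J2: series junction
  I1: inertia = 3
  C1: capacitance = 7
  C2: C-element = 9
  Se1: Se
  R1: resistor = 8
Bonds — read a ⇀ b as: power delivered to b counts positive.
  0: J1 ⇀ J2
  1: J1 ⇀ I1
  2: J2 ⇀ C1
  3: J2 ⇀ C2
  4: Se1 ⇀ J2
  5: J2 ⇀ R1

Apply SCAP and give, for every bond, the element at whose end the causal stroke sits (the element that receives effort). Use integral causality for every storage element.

bond 4 |J2  (Se1: effort source, stroke at far end)
bond 1 |I1  (I1: I, integral causality)
bond 0 |J1  (1-jn J1 has f-setter on 1)
bond 2 |J2  (common-f at J2 fixed by 0)
bond 3 |J2  (J2 flow already set via bond 0)
bond 5 |J2  (J2: bond 0 brought flow, rest push out)

bond 0 →J1
bond 1 →I1
bond 2 →J2
bond 3 →J2
bond 4 →J2
bond 5 →J2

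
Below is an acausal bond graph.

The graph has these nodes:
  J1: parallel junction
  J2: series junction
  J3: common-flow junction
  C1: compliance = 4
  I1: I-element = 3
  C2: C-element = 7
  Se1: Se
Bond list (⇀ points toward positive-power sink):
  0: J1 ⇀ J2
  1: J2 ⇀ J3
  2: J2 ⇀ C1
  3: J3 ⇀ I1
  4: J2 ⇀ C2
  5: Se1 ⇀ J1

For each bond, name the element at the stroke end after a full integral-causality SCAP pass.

bond 0 stroke at J2
bond 1 stroke at J3
bond 2 stroke at J2
bond 3 stroke at I1
bond 4 stroke at J2
bond 5 stroke at J1

b5 stroke→J1  (source Se1 imposes e)
b0 stroke→J2  (0-jn J1 has e-setter on 5)
b2 stroke→J2  (prefer integral on C1)
b3 stroke→I1  (I1: I, integral causality)
b1 stroke→J3  (J3: bond 3 brought flow, rest push out)
b4 stroke→J2  (common-f at J2 fixed by 1)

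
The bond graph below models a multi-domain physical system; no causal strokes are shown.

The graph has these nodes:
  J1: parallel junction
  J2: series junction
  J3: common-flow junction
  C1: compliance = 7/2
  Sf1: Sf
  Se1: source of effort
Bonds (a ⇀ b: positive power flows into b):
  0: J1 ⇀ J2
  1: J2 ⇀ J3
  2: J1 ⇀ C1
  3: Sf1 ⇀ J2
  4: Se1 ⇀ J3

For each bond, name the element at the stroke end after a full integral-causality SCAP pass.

#0 →J2
#1 →J2
#2 →J1
#3 →Sf1
#4 →J3

β3 |Sf1  (Sf1: flow source, stroke at near end)
β4 |J3  (Se1 fixes effort; stroke away)
β0 |J2  (J2 flow already set via bond 3)
β1 |J2  (J2: bond 3 brought flow, rest push out)
β2 |J1  (closing 0-jn rule on J1)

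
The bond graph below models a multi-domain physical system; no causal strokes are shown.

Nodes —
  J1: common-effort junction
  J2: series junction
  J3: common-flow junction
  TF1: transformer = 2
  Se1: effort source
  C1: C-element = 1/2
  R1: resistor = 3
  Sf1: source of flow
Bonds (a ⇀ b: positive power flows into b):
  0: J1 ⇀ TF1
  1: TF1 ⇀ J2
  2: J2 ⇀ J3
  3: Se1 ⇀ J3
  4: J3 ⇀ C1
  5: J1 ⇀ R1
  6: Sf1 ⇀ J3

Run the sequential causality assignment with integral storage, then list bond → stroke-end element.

b0 |TF1
b1 |J2
b2 |J3
b3 |J3
b4 |J3
b5 |J1
b6 |Sf1

b3 |J3  (Se1 (Se) sets effort on bond)
b6 |Sf1  (source Sf1 imposes f)
b2 |J3  (J3 flow already set via bond 6)
b4 |J3  (J3: bond 6 brought flow, rest push out)
b1 |J2  (common-f at J2 fixed by 2)
b0 |TF1  (through TF1, causality passes straight; one stroke at TF1)
b5 |J1  (closing 0-jn rule on J1)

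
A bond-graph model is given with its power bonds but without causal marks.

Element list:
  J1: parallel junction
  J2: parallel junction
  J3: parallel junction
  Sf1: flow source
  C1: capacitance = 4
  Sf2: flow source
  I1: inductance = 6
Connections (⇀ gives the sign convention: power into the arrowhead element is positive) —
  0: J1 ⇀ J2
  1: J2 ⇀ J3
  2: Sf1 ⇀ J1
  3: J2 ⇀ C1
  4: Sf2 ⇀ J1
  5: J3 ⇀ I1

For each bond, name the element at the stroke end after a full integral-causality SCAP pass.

β2 stroke→Sf1  (Sf1 (Sf) sets flow on bond)
β4 stroke→Sf2  (Sf2 (Sf) sets flow on bond)
β0 stroke→J1  (J1 needs exactly one e-in)
β3 stroke→J2  (C1 outputs effort q/C1)
β1 stroke→J3  (0-jn J2 has e-setter on 3)
β5 stroke→I1  (J3 effort already set via bond 1)

β0 stroke→J1
β1 stroke→J3
β2 stroke→Sf1
β3 stroke→J2
β4 stroke→Sf2
β5 stroke→I1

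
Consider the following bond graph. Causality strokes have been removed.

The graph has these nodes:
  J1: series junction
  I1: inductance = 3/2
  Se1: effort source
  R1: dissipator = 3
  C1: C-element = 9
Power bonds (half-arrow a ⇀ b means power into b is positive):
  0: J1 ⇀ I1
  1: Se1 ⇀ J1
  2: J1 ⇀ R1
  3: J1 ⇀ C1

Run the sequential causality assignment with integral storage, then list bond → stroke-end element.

b1 →J1  (Se1 fixes effort; stroke away)
b0 →I1  (prefer integral on I1)
b2 →J1  (J1 flow already set via bond 0)
b3 →J1  (J1 flow already set via bond 0)

#0 |I1
#1 |J1
#2 |J1
#3 |J1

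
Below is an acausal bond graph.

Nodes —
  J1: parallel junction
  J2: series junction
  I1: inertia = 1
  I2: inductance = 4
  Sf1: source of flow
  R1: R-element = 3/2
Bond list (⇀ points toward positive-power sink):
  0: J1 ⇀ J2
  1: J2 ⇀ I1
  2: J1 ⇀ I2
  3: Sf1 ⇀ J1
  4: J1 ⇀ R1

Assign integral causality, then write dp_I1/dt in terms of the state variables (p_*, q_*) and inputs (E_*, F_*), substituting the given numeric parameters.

dp_I1/dt = 3*F_Sf1/2 - 3*p_I1/2 - 3*p_I2/8

#3 |Sf1  (Sf1 (Sf) sets flow on bond)
#1 |I1  (I1 integral (f out))
#0 |J2  (J2: bond 1 brought flow, rest push out)
#2 |I2  (I2: I, integral causality)
#4 |J1  (J1 needs exactly one e-in)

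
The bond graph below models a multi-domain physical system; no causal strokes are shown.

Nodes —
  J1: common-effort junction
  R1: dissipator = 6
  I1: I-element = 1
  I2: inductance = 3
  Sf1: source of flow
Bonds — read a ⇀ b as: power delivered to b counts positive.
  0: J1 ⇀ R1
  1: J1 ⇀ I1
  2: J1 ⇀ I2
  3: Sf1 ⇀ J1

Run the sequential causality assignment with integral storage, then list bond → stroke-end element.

#0 |J1
#1 |I1
#2 |I2
#3 |Sf1

#3 stroke at Sf1  (Sf1 (Sf) sets flow on bond)
#1 stroke at I1  (I1 integral (f out))
#2 stroke at I2  (I2 outputs flow p/I2)
#0 stroke at J1  (J1 needs exactly one e-in)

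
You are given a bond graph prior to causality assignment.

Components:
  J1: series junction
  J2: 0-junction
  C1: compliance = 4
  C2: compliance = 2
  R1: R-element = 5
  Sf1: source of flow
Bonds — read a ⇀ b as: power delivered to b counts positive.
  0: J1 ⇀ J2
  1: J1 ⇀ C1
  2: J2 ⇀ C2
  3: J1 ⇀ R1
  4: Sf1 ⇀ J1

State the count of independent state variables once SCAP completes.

2  (C1, C2 all integral)

#4 stroke→Sf1  (Sf1: flow source, stroke at near end)
#0 stroke→J1  (J1: bond 4 brought flow, rest push out)
#1 stroke→J1  (J1 flow already set via bond 4)
#3 stroke→J1  (J1 flow already set via bond 4)
#2 stroke→J2  (only one effort-in slot at J2)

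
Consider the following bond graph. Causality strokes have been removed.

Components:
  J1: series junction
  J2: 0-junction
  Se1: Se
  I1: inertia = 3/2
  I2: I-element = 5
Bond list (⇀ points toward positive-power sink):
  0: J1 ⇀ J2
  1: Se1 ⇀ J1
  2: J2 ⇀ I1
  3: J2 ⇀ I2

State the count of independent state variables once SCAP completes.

b1 stroke at J1  (Se1 (Se) sets effort on bond)
b0 stroke at J2  (J1: last free bond brings flow in)
b2 stroke at I1  (common-e at J2 fixed by 0)
b3 stroke at I2  (common-e at J2 fixed by 0)

2  (I1, I2 all integral)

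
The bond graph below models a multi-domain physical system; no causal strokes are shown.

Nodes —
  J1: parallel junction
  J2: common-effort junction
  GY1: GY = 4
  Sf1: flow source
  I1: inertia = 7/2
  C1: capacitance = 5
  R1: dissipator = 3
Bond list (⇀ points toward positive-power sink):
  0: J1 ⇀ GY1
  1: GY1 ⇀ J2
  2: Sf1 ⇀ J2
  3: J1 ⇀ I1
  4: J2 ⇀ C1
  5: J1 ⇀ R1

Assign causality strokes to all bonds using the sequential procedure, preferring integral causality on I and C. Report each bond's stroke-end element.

bond 0 →GY1
bond 1 →GY1
bond 2 →Sf1
bond 3 →I1
bond 4 →J2
bond 5 →J1

b2 stroke at Sf1  (Sf1 fixes flow; stroke at Sf1)
b3 stroke at I1  (I1 outputs flow p/I1)
b4 stroke at J2  (C1 outputs effort q/C1)
b1 stroke at GY1  (J2: bond 4 brought effort, rest push out)
b0 stroke at GY1  (GY1 both-in/both-out from 1)
b5 stroke at J1  (J1: last free bond brings effort in)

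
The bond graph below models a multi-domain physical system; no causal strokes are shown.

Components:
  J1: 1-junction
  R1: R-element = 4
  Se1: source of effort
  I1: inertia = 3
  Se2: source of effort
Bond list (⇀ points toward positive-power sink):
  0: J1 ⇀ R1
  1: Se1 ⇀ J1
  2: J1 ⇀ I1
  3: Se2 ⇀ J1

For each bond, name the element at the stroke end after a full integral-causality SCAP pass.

β1 |J1  (Se1 (Se) sets effort on bond)
β3 |J1  (source Se2 imposes e)
β2 |I1  (I1: I, integral causality)
β0 |J1  (1-jn J1 has f-setter on 2)

#0 →J1
#1 →J1
#2 →I1
#3 →J1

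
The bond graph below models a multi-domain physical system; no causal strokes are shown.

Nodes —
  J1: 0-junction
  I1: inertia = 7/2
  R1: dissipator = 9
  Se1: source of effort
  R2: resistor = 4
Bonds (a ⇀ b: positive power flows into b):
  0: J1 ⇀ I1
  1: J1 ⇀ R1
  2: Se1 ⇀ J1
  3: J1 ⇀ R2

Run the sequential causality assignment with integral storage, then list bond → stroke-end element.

#2 |J1  (Se1: effort source, stroke at far end)
#0 |I1  (common-e at J1 fixed by 2)
#1 |R1  (J1: bond 2 brought effort, rest push out)
#3 |R2  (0-jn J1 has e-setter on 2)

b0 →I1
b1 →R1
b2 →J1
b3 →R2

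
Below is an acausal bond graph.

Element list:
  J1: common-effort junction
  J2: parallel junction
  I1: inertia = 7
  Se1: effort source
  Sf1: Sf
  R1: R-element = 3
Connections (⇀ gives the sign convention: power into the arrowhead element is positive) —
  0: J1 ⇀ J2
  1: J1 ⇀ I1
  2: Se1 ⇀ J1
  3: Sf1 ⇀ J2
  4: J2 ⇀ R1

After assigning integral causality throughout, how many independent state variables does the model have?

#2 stroke at J1  (Se1: effort source, stroke at far end)
#3 stroke at Sf1  (Sf1 fixes flow; stroke at Sf1)
#0 stroke at J2  (J1 effort already set via bond 2)
#1 stroke at I1  (0-jn J1 has e-setter on 2)
#4 stroke at R1  (J2: bond 0 brought effort, rest push out)

1  (I1 all integral)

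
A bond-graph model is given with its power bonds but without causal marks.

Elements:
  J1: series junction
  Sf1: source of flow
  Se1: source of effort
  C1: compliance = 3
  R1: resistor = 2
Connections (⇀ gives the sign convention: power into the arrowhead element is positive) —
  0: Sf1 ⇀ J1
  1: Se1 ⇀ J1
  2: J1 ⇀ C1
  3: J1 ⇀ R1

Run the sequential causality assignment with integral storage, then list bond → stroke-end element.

b0 stroke→Sf1  (source Sf1 imposes f)
b1 stroke→J1  (Se1 (Se) sets effort on bond)
b2 stroke→J1  (common-f at J1 fixed by 0)
b3 stroke→J1  (J1: bond 0 brought flow, rest push out)

#0 stroke→Sf1
#1 stroke→J1
#2 stroke→J1
#3 stroke→J1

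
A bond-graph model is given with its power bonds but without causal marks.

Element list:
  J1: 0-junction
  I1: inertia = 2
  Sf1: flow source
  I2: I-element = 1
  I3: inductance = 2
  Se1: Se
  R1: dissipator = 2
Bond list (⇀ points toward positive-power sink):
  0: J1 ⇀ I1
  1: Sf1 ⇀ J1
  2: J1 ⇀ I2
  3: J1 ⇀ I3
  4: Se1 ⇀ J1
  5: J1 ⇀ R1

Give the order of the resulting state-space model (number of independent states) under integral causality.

3  (I1, I2, I3 all integral)

#1 stroke at Sf1  (Sf1 (Sf) sets flow on bond)
#4 stroke at J1  (Se1 fixes effort; stroke away)
#0 stroke at I1  (0-jn J1 has e-setter on 4)
#2 stroke at I2  (J1: bond 4 brought effort, rest push out)
#3 stroke at I3  (J1 effort already set via bond 4)
#5 stroke at R1  (common-e at J1 fixed by 4)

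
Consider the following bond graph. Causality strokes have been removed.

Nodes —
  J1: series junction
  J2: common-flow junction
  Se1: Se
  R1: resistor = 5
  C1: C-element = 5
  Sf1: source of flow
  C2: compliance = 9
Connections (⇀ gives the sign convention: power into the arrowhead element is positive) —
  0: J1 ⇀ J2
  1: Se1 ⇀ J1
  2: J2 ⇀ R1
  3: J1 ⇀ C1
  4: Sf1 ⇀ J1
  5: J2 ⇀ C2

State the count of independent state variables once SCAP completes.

#1 |J1  (source Se1 imposes e)
#4 |Sf1  (Sf1 (Sf) sets flow on bond)
#0 |J1  (1-jn J1 has f-setter on 4)
#3 |J1  (common-f at J1 fixed by 4)
#2 |J2  (1-jn J2 has f-setter on 0)
#5 |J2  (J2 flow already set via bond 0)

2  (C1, C2 all integral)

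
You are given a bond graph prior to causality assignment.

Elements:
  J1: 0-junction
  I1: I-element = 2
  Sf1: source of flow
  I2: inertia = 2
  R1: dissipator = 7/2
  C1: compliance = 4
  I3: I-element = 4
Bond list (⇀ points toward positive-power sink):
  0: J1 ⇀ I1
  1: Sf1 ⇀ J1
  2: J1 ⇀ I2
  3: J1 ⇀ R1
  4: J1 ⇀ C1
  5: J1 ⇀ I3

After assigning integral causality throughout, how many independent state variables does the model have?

bond 1 stroke at Sf1  (source Sf1 imposes f)
bond 0 stroke at I1  (I1 integral (f out))
bond 2 stroke at I2  (I2 outputs flow p/I2)
bond 4 stroke at J1  (C1 outputs effort q/C1)
bond 3 stroke at R1  (J1 effort already set via bond 4)
bond 5 stroke at I3  (0-jn J1 has e-setter on 4)

4  (C1, I1, I2, I3 all integral)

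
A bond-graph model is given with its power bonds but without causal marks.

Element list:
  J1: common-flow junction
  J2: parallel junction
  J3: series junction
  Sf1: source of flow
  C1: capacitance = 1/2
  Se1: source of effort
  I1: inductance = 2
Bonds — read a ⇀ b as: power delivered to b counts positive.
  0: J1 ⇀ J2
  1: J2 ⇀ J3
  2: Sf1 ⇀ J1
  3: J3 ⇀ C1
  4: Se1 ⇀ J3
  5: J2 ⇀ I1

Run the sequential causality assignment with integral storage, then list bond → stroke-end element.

bond 0 stroke at J1
bond 1 stroke at J2
bond 2 stroke at Sf1
bond 3 stroke at J3
bond 4 stroke at J3
bond 5 stroke at I1

β2 →Sf1  (Sf1: flow source, stroke at near end)
β4 →J3  (Se1 fixes effort; stroke away)
β0 →J1  (1-jn J1 has f-setter on 2)
β3 →J3  (prefer integral on C1)
β1 →J2  (only one flow-in slot at J3)
β5 →I1  (0-jn J2 has e-setter on 1)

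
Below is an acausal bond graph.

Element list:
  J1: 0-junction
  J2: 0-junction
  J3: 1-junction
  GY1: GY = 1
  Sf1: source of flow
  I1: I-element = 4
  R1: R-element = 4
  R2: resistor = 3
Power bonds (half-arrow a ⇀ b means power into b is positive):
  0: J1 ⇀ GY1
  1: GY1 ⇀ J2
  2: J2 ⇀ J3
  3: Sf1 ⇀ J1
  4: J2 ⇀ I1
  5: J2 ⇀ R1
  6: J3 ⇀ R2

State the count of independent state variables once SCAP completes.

1  (I1 all integral)

bond 3 |Sf1  (Sf1 fixes flow; stroke at Sf1)
bond 0 |J1  (J1: last free bond brings effort in)
bond 1 |J2  (GY GY1: same side as bond 0)
bond 2 |J3  (common-e at J2 fixed by 1)
bond 4 |I1  (J2 effort already set via bond 1)
bond 5 |R1  (common-e at J2 fixed by 1)
bond 6 |R2  (only one flow-in slot at J3)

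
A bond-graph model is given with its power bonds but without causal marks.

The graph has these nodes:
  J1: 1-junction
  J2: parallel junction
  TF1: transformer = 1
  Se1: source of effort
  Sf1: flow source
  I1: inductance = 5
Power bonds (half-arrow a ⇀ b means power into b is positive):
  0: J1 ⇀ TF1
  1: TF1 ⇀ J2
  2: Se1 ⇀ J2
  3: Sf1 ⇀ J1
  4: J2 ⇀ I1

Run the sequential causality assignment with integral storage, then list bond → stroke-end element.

b0 →J1
b1 →TF1
b2 →J2
b3 →Sf1
b4 →I1

b2 stroke at J2  (Se1 fixes effort; stroke away)
b3 stroke at Sf1  (Sf1 (Sf) sets flow on bond)
b0 stroke at J1  (common-f at J1 fixed by 3)
b1 stroke at TF1  (J2: bond 2 brought effort, rest push out)
b4 stroke at I1  (J2: bond 2 brought effort, rest push out)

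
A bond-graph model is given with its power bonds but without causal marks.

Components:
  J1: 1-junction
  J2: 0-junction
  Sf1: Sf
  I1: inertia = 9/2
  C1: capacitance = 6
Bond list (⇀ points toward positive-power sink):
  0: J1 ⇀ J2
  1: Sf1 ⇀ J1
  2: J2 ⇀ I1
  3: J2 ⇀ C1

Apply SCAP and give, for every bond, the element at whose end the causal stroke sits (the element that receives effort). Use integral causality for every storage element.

bond 0 stroke→J1
bond 1 stroke→Sf1
bond 2 stroke→I1
bond 3 stroke→J2

#1 stroke at Sf1  (Sf1 fixes flow; stroke at Sf1)
#0 stroke at J1  (1-jn J1 has f-setter on 1)
#2 stroke at I1  (I1 integral (f out))
#3 stroke at J2  (closing 0-jn rule on J2)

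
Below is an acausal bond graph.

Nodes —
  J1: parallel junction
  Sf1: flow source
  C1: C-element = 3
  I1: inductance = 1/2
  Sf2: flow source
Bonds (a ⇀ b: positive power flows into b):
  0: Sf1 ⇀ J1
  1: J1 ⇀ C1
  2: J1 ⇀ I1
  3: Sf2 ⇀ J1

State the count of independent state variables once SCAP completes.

b0 stroke→Sf1  (Sf1 fixes flow; stroke at Sf1)
b3 stroke→Sf2  (Sf2 (Sf) sets flow on bond)
b1 stroke→J1  (C1 outputs effort q/C1)
b2 stroke→I1  (J1 effort already set via bond 1)

2  (C1, I1 all integral)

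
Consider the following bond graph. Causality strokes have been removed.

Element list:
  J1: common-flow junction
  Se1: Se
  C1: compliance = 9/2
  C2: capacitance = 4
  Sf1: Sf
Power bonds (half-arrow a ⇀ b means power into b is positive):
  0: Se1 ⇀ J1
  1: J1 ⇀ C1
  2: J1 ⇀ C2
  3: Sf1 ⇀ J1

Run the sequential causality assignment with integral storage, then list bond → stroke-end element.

#0 stroke→J1
#1 stroke→J1
#2 stroke→J1
#3 stroke→Sf1

b0 |J1  (Se1 fixes effort; stroke away)
b3 |Sf1  (Sf1: flow source, stroke at near end)
b1 |J1  (J1 flow already set via bond 3)
b2 |J1  (1-jn J1 has f-setter on 3)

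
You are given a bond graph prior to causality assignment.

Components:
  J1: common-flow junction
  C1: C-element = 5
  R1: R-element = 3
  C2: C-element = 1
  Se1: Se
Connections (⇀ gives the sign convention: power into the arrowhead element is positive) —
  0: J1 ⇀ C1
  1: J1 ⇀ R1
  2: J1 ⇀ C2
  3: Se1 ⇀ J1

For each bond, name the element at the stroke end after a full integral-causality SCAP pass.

bond 3 →J1  (Se1 (Se) sets effort on bond)
bond 0 →J1  (C1: C, integral causality)
bond 2 →J1  (C2 integral (e out))
bond 1 →R1  (J1 needs exactly one f-in)

b0 |J1
b1 |R1
b2 |J1
b3 |J1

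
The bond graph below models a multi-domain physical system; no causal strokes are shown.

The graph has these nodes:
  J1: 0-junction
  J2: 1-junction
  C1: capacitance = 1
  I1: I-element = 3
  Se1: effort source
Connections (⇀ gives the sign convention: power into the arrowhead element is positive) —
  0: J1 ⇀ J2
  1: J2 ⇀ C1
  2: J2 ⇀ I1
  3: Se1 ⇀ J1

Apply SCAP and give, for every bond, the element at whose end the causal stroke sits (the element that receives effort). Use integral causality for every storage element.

β3 stroke at J1  (Se1 (Se) sets effort on bond)
β0 stroke at J2  (0-jn J1 has e-setter on 3)
β1 stroke at J2  (C1: C, integral causality)
β2 stroke at I1  (J2: last free bond brings flow in)

#0 stroke→J2
#1 stroke→J2
#2 stroke→I1
#3 stroke→J1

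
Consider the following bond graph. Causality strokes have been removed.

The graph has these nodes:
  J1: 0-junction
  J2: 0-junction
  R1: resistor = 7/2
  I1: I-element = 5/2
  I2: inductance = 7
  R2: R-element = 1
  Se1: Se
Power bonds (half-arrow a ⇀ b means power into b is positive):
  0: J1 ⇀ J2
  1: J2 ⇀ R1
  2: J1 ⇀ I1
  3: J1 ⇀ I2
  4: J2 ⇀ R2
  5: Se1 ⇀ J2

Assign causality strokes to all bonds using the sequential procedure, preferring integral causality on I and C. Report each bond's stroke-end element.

bond 0 stroke→J1
bond 1 stroke→R1
bond 2 stroke→I1
bond 3 stroke→I2
bond 4 stroke→R2
bond 5 stroke→J2

b5 stroke at J2  (Se1: effort source, stroke at far end)
b0 stroke at J1  (J2: bond 5 brought effort, rest push out)
b1 stroke at R1  (J2: bond 5 brought effort, rest push out)
b4 stroke at R2  (J2: bond 5 brought effort, rest push out)
b2 stroke at I1  (0-jn J1 has e-setter on 0)
b3 stroke at I2  (0-jn J1 has e-setter on 0)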